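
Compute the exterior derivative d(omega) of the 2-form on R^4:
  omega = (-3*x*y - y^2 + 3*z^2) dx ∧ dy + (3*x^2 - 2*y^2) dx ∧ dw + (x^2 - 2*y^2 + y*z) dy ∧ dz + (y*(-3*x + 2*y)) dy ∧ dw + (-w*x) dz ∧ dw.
d(omega) = (2*x + 6*z) dx ∧ dy ∧ dz + (y) dx ∧ dy ∧ dw + (-w) dx ∧ dz ∧ dw

For a 2-form omega = sum_{i<j} g_{ij} dx_i ∧ dx_j, the exterior derivative is
  d(omega) = sum_{i<j} d(g_{ij}) ∧ dx_i ∧ dx_j = sum_{i<j, k} (∂g_{ij}/∂x_k) dx_k ∧ dx_i ∧ dx_j.
Expand each term, using dx_k ∧ dx_i ∧ dx_j = sgn(permutation) dx_{(a)} ∧ dx_{(b)} ∧ dx_{(c)} with (a < b < c) sorted:
  d(-3*x*y - y^2 + 3*z^2) includes (∂/∂z)(-3*x*y - y^2 + 3*z^2) dz = (6*z) dz, which multiplied by dx ∧ dy gives (6*z) dx ∧ dy ∧ dz
  d(3*x^2 - 2*y^2) includes (∂/∂y)(3*x^2 - 2*y^2) dy = (-4*y) dy, which multiplied by dx ∧ dw gives (4*y) dx ∧ dy ∧ dw
  d(x^2 - 2*y^2 + y*z) includes (∂/∂x)(x^2 - 2*y^2 + y*z) dx = (2*x) dx, which multiplied by dy ∧ dz gives (2*x) dx ∧ dy ∧ dz
  d(y*(-3*x + 2*y)) includes (∂/∂x)(y*(-3*x + 2*y)) dx = (-3*y) dx, which multiplied by dy ∧ dw gives (-3*y) dx ∧ dy ∧ dw
  d(-w*x) includes (∂/∂x)(-w*x) dx = (-w) dx, which multiplied by dz ∧ dw gives (-w) dx ∧ dz ∧ dw
Collecting like 3-forms: d(omega) = (2*x + 6*z) dx ∧ dy ∧ dz + (y) dx ∧ dy ∧ dw + (-w) dx ∧ dz ∧ dw.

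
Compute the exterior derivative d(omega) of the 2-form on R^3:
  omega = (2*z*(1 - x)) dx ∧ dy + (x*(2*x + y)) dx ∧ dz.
d(omega) = (2 - 3*x) dx ∧ dy ∧ dz

For a 2-form omega = sum_{i<j} g_{ij} dx_i ∧ dx_j, the exterior derivative is
  d(omega) = sum_{i<j} d(g_{ij}) ∧ dx_i ∧ dx_j = sum_{i<j, k} (∂g_{ij}/∂x_k) dx_k ∧ dx_i ∧ dx_j.
Expand each term, using dx_k ∧ dx_i ∧ dx_j = sgn(permutation) dx_{(a)} ∧ dx_{(b)} ∧ dx_{(c)} with (a < b < c) sorted:
  d(2*z*(1 - x)) includes (∂/∂z)(2*z*(1 - x)) dz = (2 - 2*x) dz, which multiplied by dx ∧ dy gives (2 - 2*x) dx ∧ dy ∧ dz
  d(x*(2*x + y)) includes (∂/∂y)(x*(2*x + y)) dy = (x) dy, which multiplied by dx ∧ dz gives (-x) dx ∧ dy ∧ dz
Collecting like 3-forms: d(omega) = (2 - 3*x) dx ∧ dy ∧ dz.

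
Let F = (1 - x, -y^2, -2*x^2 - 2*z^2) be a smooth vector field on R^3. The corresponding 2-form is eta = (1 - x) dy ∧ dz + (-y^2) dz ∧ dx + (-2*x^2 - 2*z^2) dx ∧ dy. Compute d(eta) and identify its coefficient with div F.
d(eta) = (-2*y - 4*z - 1) dx ∧ dy ∧ dz; div F = -2*y - 4*z - 1

For a 2-form in R^3 of the form above, applying d gives a 3-form with coefficient ∂P/∂x + ∂Q/∂y + ∂R/∂z:
  ∂P/∂x = -1
  ∂Q/∂y = -2*y
  ∂R/∂z = -4*z
Sum = -2*y - 4*z - 1, which is exactly div F.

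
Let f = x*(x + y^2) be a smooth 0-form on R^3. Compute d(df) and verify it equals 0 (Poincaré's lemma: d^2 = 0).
d(df) = 0

Step 1: df = sum_i (∂f/∂x_i) dx_i = (2*x + y^2) dx + (2*x*y) dy + (0) dz.
Step 2: Apply d again. Using the 1-form formula, the coefficient of dx ∧ dy in d(df) is ∂^2 f/∂x ∂y - ∂^2 f/∂y ∂x = (2*y) - (2*y) = 0 (equality of mixed partials for smooth f).
Similarly for dx ∧ dz and dy ∧ dz — all coefficients vanish. So d(df) = 0.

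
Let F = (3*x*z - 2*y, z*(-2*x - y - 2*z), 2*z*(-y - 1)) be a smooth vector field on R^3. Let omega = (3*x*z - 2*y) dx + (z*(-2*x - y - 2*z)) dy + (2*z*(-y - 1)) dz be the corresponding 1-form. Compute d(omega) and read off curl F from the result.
d(omega) = (2*x + y + 2*z) dy ∧ dz + (3*x) dz ∧ dx + (2 - 2*z) dx ∧ dy; curl F = (2*x + y + 2*z, 3*x, 2 - 2*z)

d omega = sum_{i<j} (∂f_j/∂x_i - ∂f_i/∂x_j) dx_i ∧ dx_j. Under the identification (dy ∧ dz, dz ∧ dx, dx ∧ dy) ↔ (e_x, e_y, e_z), the coefficients are exactly the components of curl F. Compute:
  ∂R/∂y - ∂Q/∂z = (-2*z) - (-2*x - y - 4*z) = 2*x + y + 2*z
  ∂P/∂z - ∂R/∂x = (3*x) - (0) = 3*x
  ∂Q/∂x - ∂P/∂y = (-2*z) - (-2) = 2 - 2*z.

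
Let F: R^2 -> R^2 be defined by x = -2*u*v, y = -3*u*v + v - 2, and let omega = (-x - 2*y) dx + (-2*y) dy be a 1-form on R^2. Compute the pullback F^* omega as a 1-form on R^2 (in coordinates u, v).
F^* omega = (2*v*(-17*u*v + 5*v - 10)) du + (-34*u^2*v + 16*u*v - 20*u - 2*v + 4) dv

Using F^*(f dg) = (f ∘ F) d(g ∘ F), substitute each coordinate x_i by F_i(u, v) in f_i, and replace dx_i by d F_i = (∂F_i/∂u) du + (∂F_i/∂v) dv.
  For the x component: f_1(F) = 8*u*v - 2*v + 4; d F_1 = (-2*v) du + (-2*u) dv
  For the y component: f_2(F) = 6*u*v - 2*v + 4; d F_2 = (-3*v) du + (1 - 3*u) dv
Combining and collecting du, dv coefficients:
  coeff of du: 2*v*(-17*u*v + 5*v - 10)
  coeff of dv: -34*u^2*v + 16*u*v - 20*u - 2*v + 4
F^* omega = (2*v*(-17*u*v + 5*v - 10)) du + (-34*u^2*v + 16*u*v - 20*u - 2*v + 4) dv.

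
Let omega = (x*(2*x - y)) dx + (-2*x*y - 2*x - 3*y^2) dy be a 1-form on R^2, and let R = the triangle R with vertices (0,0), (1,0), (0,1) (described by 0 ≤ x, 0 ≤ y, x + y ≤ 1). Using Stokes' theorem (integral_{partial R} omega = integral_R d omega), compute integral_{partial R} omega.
integral_(partial R) omega = -7/6

Stokes: integral_partial_R omega = integral_R d omega with d omega = (∂Q/∂x - ∂P/∂y) dx ∧ dy.
  ∂Q/∂x = -2*y - 2
  ∂P/∂y = -x
  integrand = ∂Q/∂x - ∂P/∂y = x - 2*y - 2.
Integrating over R: integral_0^1 integral_0^{1-x} (x - 2*y - 2) dy dx = -7/6.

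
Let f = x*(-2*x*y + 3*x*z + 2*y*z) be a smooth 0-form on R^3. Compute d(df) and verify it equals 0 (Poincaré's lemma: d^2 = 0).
d(df) = 0

Step 1: df = sum_i (∂f/∂x_i) dx_i = (-4*x*y + 6*x*z + 2*y*z) dx + (2*x*(-x + z)) dy + (x*(3*x + 2*y)) dz.
Step 2: Apply d again. Using the 1-form formula, the coefficient of dx ∧ dy in d(df) is ∂^2 f/∂x ∂y - ∂^2 f/∂y ∂x = (-4*x + 2*z) - (-4*x + 2*z) = 0 (equality of mixed partials for smooth f).
Similarly for dx ∧ dz and dy ∧ dz — all coefficients vanish. So d(df) = 0.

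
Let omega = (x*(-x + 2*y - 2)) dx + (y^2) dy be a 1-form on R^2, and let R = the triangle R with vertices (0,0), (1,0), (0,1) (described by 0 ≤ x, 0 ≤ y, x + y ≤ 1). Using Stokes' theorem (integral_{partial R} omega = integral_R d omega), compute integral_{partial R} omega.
integral_(partial R) omega = -1/3

Stokes: integral_partial_R omega = integral_R d omega with d omega = (∂Q/∂x - ∂P/∂y) dx ∧ dy.
  ∂Q/∂x = 0
  ∂P/∂y = 2*x
  integrand = ∂Q/∂x - ∂P/∂y = -2*x.
Integrating over R: integral_0^1 integral_0^{1-x} (-2*x) dy dx = -1/3.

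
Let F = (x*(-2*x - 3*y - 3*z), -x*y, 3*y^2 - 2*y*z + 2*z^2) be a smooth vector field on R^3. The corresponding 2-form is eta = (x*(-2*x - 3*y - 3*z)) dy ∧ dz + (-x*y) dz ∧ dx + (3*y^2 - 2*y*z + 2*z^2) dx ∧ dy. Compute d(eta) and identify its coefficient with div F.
d(eta) = (-5*x - 5*y + z) dx ∧ dy ∧ dz; div F = -5*x - 5*y + z

For a 2-form in R^3 of the form above, applying d gives a 3-form with coefficient ∂P/∂x + ∂Q/∂y + ∂R/∂z:
  ∂P/∂x = -4*x - 3*y - 3*z
  ∂Q/∂y = -x
  ∂R/∂z = -2*y + 4*z
Sum = -5*x - 5*y + z, which is exactly div F.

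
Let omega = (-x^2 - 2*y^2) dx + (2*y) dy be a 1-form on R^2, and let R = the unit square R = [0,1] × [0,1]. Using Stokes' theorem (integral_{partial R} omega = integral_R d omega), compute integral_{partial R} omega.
integral_(partial R) omega = 2

Stokes: integral_partial_R omega = integral_R d omega with d omega = (∂Q/∂x - ∂P/∂y) dx ∧ dy.
  ∂Q/∂x = 0
  ∂P/∂y = -4*y
  integrand = ∂Q/∂x - ∂P/∂y = 4*y.
Integrating over R: integral_0^1 integral_0^1 (4*y) dx dy = 2.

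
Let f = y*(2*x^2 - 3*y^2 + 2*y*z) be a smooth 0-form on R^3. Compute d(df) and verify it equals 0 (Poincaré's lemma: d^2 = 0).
d(df) = 0

Step 1: df = sum_i (∂f/∂x_i) dx_i = (4*x*y) dx + (2*x^2 - 9*y^2 + 4*y*z) dy + (2*y^2) dz.
Step 2: Apply d again. Using the 1-form formula, the coefficient of dx ∧ dy in d(df) is ∂^2 f/∂x ∂y - ∂^2 f/∂y ∂x = (4*x) - (4*x) = 0 (equality of mixed partials for smooth f).
Similarly for dx ∧ dz and dy ∧ dz — all coefficients vanish. So d(df) = 0.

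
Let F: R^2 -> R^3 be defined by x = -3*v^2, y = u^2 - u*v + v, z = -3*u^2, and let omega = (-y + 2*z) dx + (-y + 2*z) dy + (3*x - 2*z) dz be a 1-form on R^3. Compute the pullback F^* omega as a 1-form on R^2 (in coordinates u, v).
F^* omega = (-50*u^3 + 9*u^2*v + 53*u*v^2 - 2*u*v + v^2) du + (7*u^3 + 41*u^2*v - 7*u^2 - 6*u*v^2 + 2*u*v + 6*v^2 - v) dv

Using F^*(f dg) = (f ∘ F) d(g ∘ F), substitute each coordinate x_i by F_i(u, v) in f_i, and replace dx_i by d F_i = (∂F_i/∂u) du + (∂F_i/∂v) dv.
  For the x component: f_1(F) = -7*u^2 + u*v - v; d F_1 = (0) du + (-6*v) dv
  For the y component: f_2(F) = -7*u^2 + u*v - v; d F_2 = (2*u - v) du + (1 - u) dv
  For the z component: f_3(F) = 6*u^2 - 9*v^2; d F_3 = (-6*u) du + (0) dv
Combining and collecting du, dv coefficients:
  coeff of du: -50*u^3 + 9*u^2*v + 53*u*v^2 - 2*u*v + v^2
  coeff of dv: 7*u^3 + 41*u^2*v - 7*u^2 - 6*u*v^2 + 2*u*v + 6*v^2 - v
F^* omega = (-50*u^3 + 9*u^2*v + 53*u*v^2 - 2*u*v + v^2) du + (7*u^3 + 41*u^2*v - 7*u^2 - 6*u*v^2 + 2*u*v + 6*v^2 - v) dv.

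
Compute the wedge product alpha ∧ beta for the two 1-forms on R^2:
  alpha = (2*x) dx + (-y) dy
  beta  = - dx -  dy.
alpha ∧ beta = (-2*x - y) dx ∧ dy

Distribute the wedge, using dx_i ∧ dx_j = -dx_j ∧ dx_i and dx_i ∧ dx_i = 0. For each pair (i, j) with i < j, the coefficient of dx_i ∧ dx_j in alpha ∧ beta is (alpha_i * beta_j - alpha_j * beta_i). Collecting: alpha ∧ beta = (-2*x - y) dx ∧ dy.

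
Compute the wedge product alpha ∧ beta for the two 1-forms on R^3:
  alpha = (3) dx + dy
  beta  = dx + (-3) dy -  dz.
alpha ∧ beta = (-10) dx ∧ dy + (-3) dx ∧ dz + (-1) dy ∧ dz

Distribute the wedge, using dx_i ∧ dx_j = -dx_j ∧ dx_i and dx_i ∧ dx_i = 0. For each pair (i, j) with i < j, the coefficient of dx_i ∧ dx_j in alpha ∧ beta is (alpha_i * beta_j - alpha_j * beta_i). Collecting: alpha ∧ beta = (-10) dx ∧ dy + (-3) dx ∧ dz + (-1) dy ∧ dz.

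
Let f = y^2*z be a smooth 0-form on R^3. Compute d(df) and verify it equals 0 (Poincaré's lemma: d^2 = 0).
d(df) = 0

Step 1: df = sum_i (∂f/∂x_i) dx_i = (0) dx + (2*y*z) dy + (y^2) dz.
Step 2: Apply d again. Using the 1-form formula, the coefficient of dx ∧ dy in d(df) is ∂^2 f/∂x ∂y - ∂^2 f/∂y ∂x = (0) - (0) = 0 (equality of mixed partials for smooth f).
Similarly for dx ∧ dz and dy ∧ dz — all coefficients vanish. So d(df) = 0.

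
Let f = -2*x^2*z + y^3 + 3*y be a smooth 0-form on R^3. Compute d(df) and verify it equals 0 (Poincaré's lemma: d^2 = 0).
d(df) = 0

Step 1: df = sum_i (∂f/∂x_i) dx_i = (-4*x*z) dx + (3*y^2 + 3) dy + (-2*x^2) dz.
Step 2: Apply d again. Using the 1-form formula, the coefficient of dx ∧ dy in d(df) is ∂^2 f/∂x ∂y - ∂^2 f/∂y ∂x = (0) - (0) = 0 (equality of mixed partials for smooth f).
Similarly for dx ∧ dz and dy ∧ dz — all coefficients vanish. So d(df) = 0.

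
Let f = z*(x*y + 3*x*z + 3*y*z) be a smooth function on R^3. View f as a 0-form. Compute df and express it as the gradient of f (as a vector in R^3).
df = (z*(y + 3*z)) dx + (z*(x + 3*z)) dy + (x*y + 6*x*z + 6*y*z) dz; grad f = (z*(y + 3*z), z*(x + 3*z), x*y + 6*x*z + 6*y*z)

For a 0-form f, d f = (∂f/∂x) dx + (∂f/∂y) dy + (∂f/∂z) dz. The components of the vector representation are exactly the entries of grad f in Cartesian coordinates:
  ∂f/∂x = z*(y + 3*z)
  ∂f/∂y = z*(x + 3*z)
  ∂f/∂z = x*y + 6*x*z + 6*y*z.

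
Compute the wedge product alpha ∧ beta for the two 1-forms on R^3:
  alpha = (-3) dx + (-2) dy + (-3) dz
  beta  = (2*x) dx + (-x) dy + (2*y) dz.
alpha ∧ beta = (7*x) dx ∧ dy + (6*x - 6*y) dx ∧ dz + (-3*x - 4*y) dy ∧ dz

Distribute the wedge, using dx_i ∧ dx_j = -dx_j ∧ dx_i and dx_i ∧ dx_i = 0. For each pair (i, j) with i < j, the coefficient of dx_i ∧ dx_j in alpha ∧ beta is (alpha_i * beta_j - alpha_j * beta_i). Collecting: alpha ∧ beta = (7*x) dx ∧ dy + (6*x - 6*y) dx ∧ dz + (-3*x - 4*y) dy ∧ dz.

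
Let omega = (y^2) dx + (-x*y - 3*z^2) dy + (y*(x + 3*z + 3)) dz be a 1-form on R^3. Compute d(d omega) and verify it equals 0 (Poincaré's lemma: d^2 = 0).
d(d omega) = 0

Step 1: d omega = sum_{i<j} (∂f_j/∂x_i - ∂f_i/∂x_j) dx_i ∧ dx_j:
  coeff of dx ∧ dy: -3*y
  coeff of dx ∧ dz: y
  coeff of dy ∧ dz: x + 9*z + 3
Step 2: Apply d again to each 2-form coefficient. The only possible 3-form in R^3 is dx ∧ dy ∧ dz, with coefficient
  ∂(coeff of dy∧dz)/∂x - ∂(coeff of dx∧dz)/∂y + ∂(coeff of dx∧dy)/∂z
  = ∂/∂x (x + 9*z + 3) - ∂/∂y (y) + ∂/∂z (-3*y).
Each of these terms simplifies to sums of mixed partials that cancel in pairs. The result is 0 (by equality of mixed partials for smooth functions — Schwarz / Clairaut).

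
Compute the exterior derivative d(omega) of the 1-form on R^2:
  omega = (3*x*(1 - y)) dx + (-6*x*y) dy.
d(omega) = (3*x - 6*y) dx ∧ dy

For a 1-form omega = sum_i f_i dx_i, the exterior derivative is
  d(omega) = sum_{i < j} (∂f_j/∂x_i - ∂f_i/∂x_j) dx_i ∧ dx_j.
  coefficient of dx ∧ dy: ∂f_2/∂x - ∂f_1/∂y = ∂(-6*x*y)/∂x - ∂(3*x*(1 - y))/∂y = 3*x - 6*y
Assembling: d(omega) = (3*x - 6*y) dx ∧ dy.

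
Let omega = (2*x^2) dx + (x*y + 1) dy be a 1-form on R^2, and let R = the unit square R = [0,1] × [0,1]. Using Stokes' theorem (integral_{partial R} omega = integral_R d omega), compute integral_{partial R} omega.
integral_(partial R) omega = 1/2

Stokes: integral_partial_R omega = integral_R d omega with d omega = (∂Q/∂x - ∂P/∂y) dx ∧ dy.
  ∂Q/∂x = y
  ∂P/∂y = 0
  integrand = ∂Q/∂x - ∂P/∂y = y.
Integrating over R: integral_0^1 integral_0^1 (y) dx dy = 1/2.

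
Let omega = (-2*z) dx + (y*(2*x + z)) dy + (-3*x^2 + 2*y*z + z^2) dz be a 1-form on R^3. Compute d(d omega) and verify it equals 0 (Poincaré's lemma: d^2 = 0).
d(d omega) = 0

Step 1: d omega = sum_{i<j} (∂f_j/∂x_i - ∂f_i/∂x_j) dx_i ∧ dx_j:
  coeff of dx ∧ dy: 2*y
  coeff of dx ∧ dz: 2 - 6*x
  coeff of dy ∧ dz: -y + 2*z
Step 2: Apply d again to each 2-form coefficient. The only possible 3-form in R^3 is dx ∧ dy ∧ dz, with coefficient
  ∂(coeff of dy∧dz)/∂x - ∂(coeff of dx∧dz)/∂y + ∂(coeff of dx∧dy)/∂z
  = ∂/∂x (-y + 2*z) - ∂/∂y (2 - 6*x) + ∂/∂z (2*y).
Each of these terms simplifies to sums of mixed partials that cancel in pairs. The result is 0 (by equality of mixed partials for smooth functions — Schwarz / Clairaut).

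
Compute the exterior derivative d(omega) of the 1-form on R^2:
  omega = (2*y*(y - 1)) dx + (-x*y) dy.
d(omega) = (2 - 5*y) dx ∧ dy

For a 1-form omega = sum_i f_i dx_i, the exterior derivative is
  d(omega) = sum_{i < j} (∂f_j/∂x_i - ∂f_i/∂x_j) dx_i ∧ dx_j.
  coefficient of dx ∧ dy: ∂f_2/∂x - ∂f_1/∂y = ∂(-x*y)/∂x - ∂(2*y*(y - 1))/∂y = 2 - 5*y
Assembling: d(omega) = (2 - 5*y) dx ∧ dy.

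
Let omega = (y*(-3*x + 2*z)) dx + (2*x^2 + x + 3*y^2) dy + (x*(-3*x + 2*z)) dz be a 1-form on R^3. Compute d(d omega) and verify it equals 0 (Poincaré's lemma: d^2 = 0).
d(d omega) = 0

Step 1: d omega = sum_{i<j} (∂f_j/∂x_i - ∂f_i/∂x_j) dx_i ∧ dx_j:
  coeff of dx ∧ dy: 7*x - 2*z + 1
  coeff of dx ∧ dz: -6*x - 2*y + 2*z
  coeff of dy ∧ dz: 0
Step 2: Apply d again to each 2-form coefficient. The only possible 3-form in R^3 is dx ∧ dy ∧ dz, with coefficient
  ∂(coeff of dy∧dz)/∂x - ∂(coeff of dx∧dz)/∂y + ∂(coeff of dx∧dy)/∂z
  = ∂/∂x (0) - ∂/∂y (-6*x - 2*y + 2*z) + ∂/∂z (7*x - 2*z + 1).
Each of these terms simplifies to sums of mixed partials that cancel in pairs. The result is 0 (by equality of mixed partials for smooth functions — Schwarz / Clairaut).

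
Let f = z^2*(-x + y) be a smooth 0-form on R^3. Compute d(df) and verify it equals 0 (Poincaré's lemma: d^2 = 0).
d(df) = 0

Step 1: df = sum_i (∂f/∂x_i) dx_i = (-z^2) dx + (z^2) dy + (2*z*(-x + y)) dz.
Step 2: Apply d again. Using the 1-form formula, the coefficient of dx ∧ dy in d(df) is ∂^2 f/∂x ∂y - ∂^2 f/∂y ∂x = (0) - (0) = 0 (equality of mixed partials for smooth f).
Similarly for dx ∧ dz and dy ∧ dz — all coefficients vanish. So d(df) = 0.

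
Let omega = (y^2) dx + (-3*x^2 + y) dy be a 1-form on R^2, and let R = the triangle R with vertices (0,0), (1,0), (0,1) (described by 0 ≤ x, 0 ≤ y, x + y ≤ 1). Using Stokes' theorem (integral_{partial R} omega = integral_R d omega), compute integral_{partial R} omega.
integral_(partial R) omega = -4/3

Stokes: integral_partial_R omega = integral_R d omega with d omega = (∂Q/∂x - ∂P/∂y) dx ∧ dy.
  ∂Q/∂x = -6*x
  ∂P/∂y = 2*y
  integrand = ∂Q/∂x - ∂P/∂y = -6*x - 2*y.
Integrating over R: integral_0^1 integral_0^{1-x} (-6*x - 2*y) dy dx = -4/3.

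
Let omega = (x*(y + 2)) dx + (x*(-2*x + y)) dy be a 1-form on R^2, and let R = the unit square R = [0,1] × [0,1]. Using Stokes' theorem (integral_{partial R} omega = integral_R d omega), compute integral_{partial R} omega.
integral_(partial R) omega = -2

Stokes: integral_partial_R omega = integral_R d omega with d omega = (∂Q/∂x - ∂P/∂y) dx ∧ dy.
  ∂Q/∂x = -4*x + y
  ∂P/∂y = x
  integrand = ∂Q/∂x - ∂P/∂y = -5*x + y.
Integrating over R: integral_0^1 integral_0^1 (-5*x + y) dx dy = -2.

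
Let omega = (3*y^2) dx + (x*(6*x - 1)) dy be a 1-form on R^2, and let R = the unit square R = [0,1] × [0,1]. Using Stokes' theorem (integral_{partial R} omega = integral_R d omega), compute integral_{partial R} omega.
integral_(partial R) omega = 2

Stokes: integral_partial_R omega = integral_R d omega with d omega = (∂Q/∂x - ∂P/∂y) dx ∧ dy.
  ∂Q/∂x = 12*x - 1
  ∂P/∂y = 6*y
  integrand = ∂Q/∂x - ∂P/∂y = 12*x - 6*y - 1.
Integrating over R: integral_0^1 integral_0^1 (12*x - 6*y - 1) dx dy = 2.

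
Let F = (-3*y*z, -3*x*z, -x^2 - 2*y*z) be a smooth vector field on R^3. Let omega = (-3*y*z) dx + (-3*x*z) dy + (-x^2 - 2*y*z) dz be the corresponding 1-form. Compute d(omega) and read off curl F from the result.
d(omega) = (3*x - 2*z) dy ∧ dz + (2*x - 3*y) dz ∧ dx + (0) dx ∧ dy; curl F = (3*x - 2*z, 2*x - 3*y, 0)

d omega = sum_{i<j} (∂f_j/∂x_i - ∂f_i/∂x_j) dx_i ∧ dx_j. Under the identification (dy ∧ dz, dz ∧ dx, dx ∧ dy) ↔ (e_x, e_y, e_z), the coefficients are exactly the components of curl F. Compute:
  ∂R/∂y - ∂Q/∂z = (-2*z) - (-3*x) = 3*x - 2*z
  ∂P/∂z - ∂R/∂x = (-3*y) - (-2*x) = 2*x - 3*y
  ∂Q/∂x - ∂P/∂y = (-3*z) - (-3*z) = 0.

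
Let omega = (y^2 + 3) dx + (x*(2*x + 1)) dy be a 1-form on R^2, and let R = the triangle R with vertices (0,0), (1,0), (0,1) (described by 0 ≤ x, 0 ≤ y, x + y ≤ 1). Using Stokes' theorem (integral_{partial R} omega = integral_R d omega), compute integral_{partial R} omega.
integral_(partial R) omega = 5/6

Stokes: integral_partial_R omega = integral_R d omega with d omega = (∂Q/∂x - ∂P/∂y) dx ∧ dy.
  ∂Q/∂x = 4*x + 1
  ∂P/∂y = 2*y
  integrand = ∂Q/∂x - ∂P/∂y = 4*x - 2*y + 1.
Integrating over R: integral_0^1 integral_0^{1-x} (4*x - 2*y + 1) dy dx = 5/6.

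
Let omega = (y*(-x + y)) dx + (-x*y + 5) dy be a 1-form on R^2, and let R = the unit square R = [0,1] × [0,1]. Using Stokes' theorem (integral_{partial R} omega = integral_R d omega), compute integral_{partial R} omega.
integral_(partial R) omega = -1

Stokes: integral_partial_R omega = integral_R d omega with d omega = (∂Q/∂x - ∂P/∂y) dx ∧ dy.
  ∂Q/∂x = -y
  ∂P/∂y = -x + 2*y
  integrand = ∂Q/∂x - ∂P/∂y = x - 3*y.
Integrating over R: integral_0^1 integral_0^1 (x - 3*y) dx dy = -1.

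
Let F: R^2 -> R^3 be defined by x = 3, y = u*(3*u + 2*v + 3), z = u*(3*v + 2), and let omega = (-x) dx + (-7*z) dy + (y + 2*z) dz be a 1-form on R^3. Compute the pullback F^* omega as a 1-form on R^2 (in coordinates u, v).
F^* omega = (u*(-117*u*v - 78*u - 18*v^2 - 54*v - 28)) du + (u^2*(9*u - 18*v - 7)) dv

Using F^*(f dg) = (f ∘ F) d(g ∘ F), substitute each coordinate x_i by F_i(u, v) in f_i, and replace dx_i by d F_i = (∂F_i/∂u) du + (∂F_i/∂v) dv.
  For the x component: f_1(F) = -3; d F_1 = (0) du + (0) dv
  For the y component: f_2(F) = 7*u*(-3*v - 2); d F_2 = (6*u + 2*v + 3) du + (2*u) dv
  For the z component: f_3(F) = u*(3*u + 8*v + 7); d F_3 = (3*v + 2) du + (3*u) dv
Combining and collecting du, dv coefficients:
  coeff of du: u*(-117*u*v - 78*u - 18*v^2 - 54*v - 28)
  coeff of dv: u^2*(9*u - 18*v - 7)
F^* omega = (u*(-117*u*v - 78*u - 18*v^2 - 54*v - 28)) du + (u^2*(9*u - 18*v - 7)) dv.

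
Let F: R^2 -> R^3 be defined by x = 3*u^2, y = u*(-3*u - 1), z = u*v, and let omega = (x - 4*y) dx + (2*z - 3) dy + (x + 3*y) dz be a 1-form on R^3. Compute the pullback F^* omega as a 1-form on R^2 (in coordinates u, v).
F^* omega = (90*u^3 - 18*u^2*v + 24*u^2 - 5*u*v + 18*u + 3) du + (u^2*(-6*u - 3)) dv

Using F^*(f dg) = (f ∘ F) d(g ∘ F), substitute each coordinate x_i by F_i(u, v) in f_i, and replace dx_i by d F_i = (∂F_i/∂u) du + (∂F_i/∂v) dv.
  For the x component: f_1(F) = u*(15*u + 4); d F_1 = (6*u) du + (0) dv
  For the y component: f_2(F) = 2*u*v - 3; d F_2 = (-6*u - 1) du + (0) dv
  For the z component: f_3(F) = 3*u*(-2*u - 1); d F_3 = (v) du + (u) dv
Combining and collecting du, dv coefficients:
  coeff of du: 90*u^3 - 18*u^2*v + 24*u^2 - 5*u*v + 18*u + 3
  coeff of dv: u^2*(-6*u - 3)
F^* omega = (90*u^3 - 18*u^2*v + 24*u^2 - 5*u*v + 18*u + 3) du + (u^2*(-6*u - 3)) dv.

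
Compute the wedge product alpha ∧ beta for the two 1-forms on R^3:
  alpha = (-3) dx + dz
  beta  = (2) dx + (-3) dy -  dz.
alpha ∧ beta = (9) dx ∧ dy + (1) dx ∧ dz + (3) dy ∧ dz

Distribute the wedge, using dx_i ∧ dx_j = -dx_j ∧ dx_i and dx_i ∧ dx_i = 0. For each pair (i, j) with i < j, the coefficient of dx_i ∧ dx_j in alpha ∧ beta is (alpha_i * beta_j - alpha_j * beta_i). Collecting: alpha ∧ beta = (9) dx ∧ dy + (1) dx ∧ dz + (3) dy ∧ dz.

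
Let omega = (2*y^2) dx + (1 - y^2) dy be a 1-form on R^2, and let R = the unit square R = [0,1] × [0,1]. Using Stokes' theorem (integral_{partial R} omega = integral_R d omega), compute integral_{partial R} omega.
integral_(partial R) omega = -2

Stokes: integral_partial_R omega = integral_R d omega with d omega = (∂Q/∂x - ∂P/∂y) dx ∧ dy.
  ∂Q/∂x = 0
  ∂P/∂y = 4*y
  integrand = ∂Q/∂x - ∂P/∂y = -4*y.
Integrating over R: integral_0^1 integral_0^1 (-4*y) dx dy = -2.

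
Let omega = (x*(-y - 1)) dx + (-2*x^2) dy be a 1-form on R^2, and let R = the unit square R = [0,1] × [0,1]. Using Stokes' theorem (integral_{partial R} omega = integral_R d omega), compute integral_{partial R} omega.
integral_(partial R) omega = -3/2

Stokes: integral_partial_R omega = integral_R d omega with d omega = (∂Q/∂x - ∂P/∂y) dx ∧ dy.
  ∂Q/∂x = -4*x
  ∂P/∂y = -x
  integrand = ∂Q/∂x - ∂P/∂y = -3*x.
Integrating over R: integral_0^1 integral_0^1 (-3*x) dx dy = -3/2.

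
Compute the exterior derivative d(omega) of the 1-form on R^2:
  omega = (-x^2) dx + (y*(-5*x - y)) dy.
d(omega) = (-5*y) dx ∧ dy

For a 1-form omega = sum_i f_i dx_i, the exterior derivative is
  d(omega) = sum_{i < j} (∂f_j/∂x_i - ∂f_i/∂x_j) dx_i ∧ dx_j.
  coefficient of dx ∧ dy: ∂f_2/∂x - ∂f_1/∂y = ∂(y*(-5*x - y))/∂x - ∂(-x^2)/∂y = -5*y
Assembling: d(omega) = (-5*y) dx ∧ dy.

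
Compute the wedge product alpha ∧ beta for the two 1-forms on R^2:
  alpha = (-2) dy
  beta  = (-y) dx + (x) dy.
alpha ∧ beta = (-2*y) dx ∧ dy

Distribute the wedge, using dx_i ∧ dx_j = -dx_j ∧ dx_i and dx_i ∧ dx_i = 0. For each pair (i, j) with i < j, the coefficient of dx_i ∧ dx_j in alpha ∧ beta is (alpha_i * beta_j - alpha_j * beta_i). Collecting: alpha ∧ beta = (-2*y) dx ∧ dy.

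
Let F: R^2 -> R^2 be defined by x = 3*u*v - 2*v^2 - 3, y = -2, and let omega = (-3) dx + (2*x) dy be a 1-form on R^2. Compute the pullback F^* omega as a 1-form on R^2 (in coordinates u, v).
F^* omega = (-9*v) du + (-9*u + 12*v) dv

Using F^*(f dg) = (f ∘ F) d(g ∘ F), substitute each coordinate x_i by F_i(u, v) in f_i, and replace dx_i by d F_i = (∂F_i/∂u) du + (∂F_i/∂v) dv.
  For the x component: f_1(F) = -3; d F_1 = (3*v) du + (3*u - 4*v) dv
  For the y component: f_2(F) = 6*u*v - 4*v^2 - 6; d F_2 = (0) du + (0) dv
Combining and collecting du, dv coefficients:
  coeff of du: -9*v
  coeff of dv: -9*u + 12*v
F^* omega = (-9*v) du + (-9*u + 12*v) dv.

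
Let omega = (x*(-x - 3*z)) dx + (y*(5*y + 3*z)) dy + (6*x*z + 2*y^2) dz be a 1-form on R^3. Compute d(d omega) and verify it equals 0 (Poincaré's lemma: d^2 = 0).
d(d omega) = 0

Step 1: d omega = sum_{i<j} (∂f_j/∂x_i - ∂f_i/∂x_j) dx_i ∧ dx_j:
  coeff of dx ∧ dy: 0
  coeff of dx ∧ dz: 3*x + 6*z
  coeff of dy ∧ dz: y
Step 2: Apply d again to each 2-form coefficient. The only possible 3-form in R^3 is dx ∧ dy ∧ dz, with coefficient
  ∂(coeff of dy∧dz)/∂x - ∂(coeff of dx∧dz)/∂y + ∂(coeff of dx∧dy)/∂z
  = ∂/∂x (y) - ∂/∂y (3*x + 6*z) + ∂/∂z (0).
Each of these terms simplifies to sums of mixed partials that cancel in pairs. The result is 0 (by equality of mixed partials for smooth functions — Schwarz / Clairaut).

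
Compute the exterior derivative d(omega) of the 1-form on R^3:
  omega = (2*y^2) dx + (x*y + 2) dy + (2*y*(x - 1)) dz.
d(omega) = (-3*y) dx ∧ dy + (2*y) dx ∧ dz + (2*x - 2) dy ∧ dz

For a 1-form omega = sum_i f_i dx_i, the exterior derivative is
  d(omega) = sum_{i < j} (∂f_j/∂x_i - ∂f_i/∂x_j) dx_i ∧ dx_j.
  coefficient of dx ∧ dy: ∂f_2/∂x - ∂f_1/∂y = ∂(x*y + 2)/∂x - ∂(2*y^2)/∂y = -3*y
  coefficient of dx ∧ dz: ∂f_3/∂x - ∂f_1/∂z = ∂(2*y*(x - 1))/∂x - ∂(2*y^2)/∂z = 2*y
  coefficient of dy ∧ dz: ∂f_3/∂y - ∂f_2/∂z = ∂(2*y*(x - 1))/∂y - ∂(x*y + 2)/∂z = 2*x - 2
Assembling: d(omega) = (-3*y) dx ∧ dy + (2*y) dx ∧ dz + (2*x - 2) dy ∧ dz.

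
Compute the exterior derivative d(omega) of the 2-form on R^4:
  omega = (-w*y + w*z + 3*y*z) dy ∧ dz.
d(omega) = (-y + z) dy ∧ dz ∧ dw

For a 2-form omega = sum_{i<j} g_{ij} dx_i ∧ dx_j, the exterior derivative is
  d(omega) = sum_{i<j} d(g_{ij}) ∧ dx_i ∧ dx_j = sum_{i<j, k} (∂g_{ij}/∂x_k) dx_k ∧ dx_i ∧ dx_j.
Expand each term, using dx_k ∧ dx_i ∧ dx_j = sgn(permutation) dx_{(a)} ∧ dx_{(b)} ∧ dx_{(c)} with (a < b < c) sorted:
  d(-w*y + w*z + 3*y*z) includes (∂/∂w)(-w*y + w*z + 3*y*z) dw = (-y + z) dw, which multiplied by dy ∧ dz gives (-y + z) dy ∧ dz ∧ dw
Collecting like 3-forms: d(omega) = (-y + z) dy ∧ dz ∧ dw.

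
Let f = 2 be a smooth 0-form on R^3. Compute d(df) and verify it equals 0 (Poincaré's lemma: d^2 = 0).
d(df) = 0

Step 1: df = sum_i (∂f/∂x_i) dx_i = (0) dx + (0) dy + (0) dz.
Step 2: Apply d again. Using the 1-form formula, the coefficient of dx ∧ dy in d(df) is ∂^2 f/∂x ∂y - ∂^2 f/∂y ∂x = (0) - (0) = 0 (equality of mixed partials for smooth f).
Similarly for dx ∧ dz and dy ∧ dz — all coefficients vanish. So d(df) = 0.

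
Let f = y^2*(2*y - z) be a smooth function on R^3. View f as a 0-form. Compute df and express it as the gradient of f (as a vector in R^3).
df = (0) dx + (2*y*(3*y - z)) dy + (-y^2) dz; grad f = (0, 2*y*(3*y - z), -y^2)

For a 0-form f, d f = (∂f/∂x) dx + (∂f/∂y) dy + (∂f/∂z) dz. The components of the vector representation are exactly the entries of grad f in Cartesian coordinates:
  ∂f/∂x = 0
  ∂f/∂y = 2*y*(3*y - z)
  ∂f/∂z = -y^2.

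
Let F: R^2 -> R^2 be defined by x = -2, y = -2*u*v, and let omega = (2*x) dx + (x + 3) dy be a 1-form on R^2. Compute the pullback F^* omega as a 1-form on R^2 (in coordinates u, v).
F^* omega = (-2*v) du + (-2*u) dv

Using F^*(f dg) = (f ∘ F) d(g ∘ F), substitute each coordinate x_i by F_i(u, v) in f_i, and replace dx_i by d F_i = (∂F_i/∂u) du + (∂F_i/∂v) dv.
  For the x component: f_1(F) = -4; d F_1 = (0) du + (0) dv
  For the y component: f_2(F) = 1; d F_2 = (-2*v) du + (-2*u) dv
Combining and collecting du, dv coefficients:
  coeff of du: -2*v
  coeff of dv: -2*u
F^* omega = (-2*v) du + (-2*u) dv.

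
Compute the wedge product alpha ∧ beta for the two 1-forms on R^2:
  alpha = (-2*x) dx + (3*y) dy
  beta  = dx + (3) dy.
alpha ∧ beta = (-6*x - 3*y) dx ∧ dy

Distribute the wedge, using dx_i ∧ dx_j = -dx_j ∧ dx_i and dx_i ∧ dx_i = 0. For each pair (i, j) with i < j, the coefficient of dx_i ∧ dx_j in alpha ∧ beta is (alpha_i * beta_j - alpha_j * beta_i). Collecting: alpha ∧ beta = (-6*x - 3*y) dx ∧ dy.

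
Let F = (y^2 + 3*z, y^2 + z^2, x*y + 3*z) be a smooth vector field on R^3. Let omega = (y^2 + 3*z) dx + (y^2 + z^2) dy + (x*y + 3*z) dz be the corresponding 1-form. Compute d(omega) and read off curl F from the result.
d(omega) = (x - 2*z) dy ∧ dz + (3 - y) dz ∧ dx + (-2*y) dx ∧ dy; curl F = (x - 2*z, 3 - y, -2*y)

d omega = sum_{i<j} (∂f_j/∂x_i - ∂f_i/∂x_j) dx_i ∧ dx_j. Under the identification (dy ∧ dz, dz ∧ dx, dx ∧ dy) ↔ (e_x, e_y, e_z), the coefficients are exactly the components of curl F. Compute:
  ∂R/∂y - ∂Q/∂z = (x) - (2*z) = x - 2*z
  ∂P/∂z - ∂R/∂x = (3) - (y) = 3 - y
  ∂Q/∂x - ∂P/∂y = (0) - (2*y) = -2*y.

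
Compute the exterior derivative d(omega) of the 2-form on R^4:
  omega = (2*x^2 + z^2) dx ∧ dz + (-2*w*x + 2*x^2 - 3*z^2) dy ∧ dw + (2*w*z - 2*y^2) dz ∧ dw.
d(omega) = (-2*w + 4*x) dx ∧ dy ∧ dw + (-4*y + 6*z) dy ∧ dz ∧ dw

For a 2-form omega = sum_{i<j} g_{ij} dx_i ∧ dx_j, the exterior derivative is
  d(omega) = sum_{i<j} d(g_{ij}) ∧ dx_i ∧ dx_j = sum_{i<j, k} (∂g_{ij}/∂x_k) dx_k ∧ dx_i ∧ dx_j.
Expand each term, using dx_k ∧ dx_i ∧ dx_j = sgn(permutation) dx_{(a)} ∧ dx_{(b)} ∧ dx_{(c)} with (a < b < c) sorted:
  d(-2*w*x + 2*x^2 - 3*z^2) includes (∂/∂x)(-2*w*x + 2*x^2 - 3*z^2) dx = (-2*w + 4*x) dx, which multiplied by dy ∧ dw gives (-2*w + 4*x) dx ∧ dy ∧ dw
  d(-2*w*x + 2*x^2 - 3*z^2) includes (∂/∂z)(-2*w*x + 2*x^2 - 3*z^2) dz = (-6*z) dz, which multiplied by dy ∧ dw gives (6*z) dy ∧ dz ∧ dw
  d(2*w*z - 2*y^2) includes (∂/∂y)(2*w*z - 2*y^2) dy = (-4*y) dy, which multiplied by dz ∧ dw gives (-4*y) dy ∧ dz ∧ dw
Collecting like 3-forms: d(omega) = (-2*w + 4*x) dx ∧ dy ∧ dw + (-4*y + 6*z) dy ∧ dz ∧ dw.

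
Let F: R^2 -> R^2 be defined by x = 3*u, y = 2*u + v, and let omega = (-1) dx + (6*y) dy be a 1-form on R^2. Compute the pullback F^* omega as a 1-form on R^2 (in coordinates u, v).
F^* omega = (24*u + 12*v - 3) du + (12*u + 6*v) dv

Using F^*(f dg) = (f ∘ F) d(g ∘ F), substitute each coordinate x_i by F_i(u, v) in f_i, and replace dx_i by d F_i = (∂F_i/∂u) du + (∂F_i/∂v) dv.
  For the x component: f_1(F) = -1; d F_1 = (3) du + (0) dv
  For the y component: f_2(F) = 12*u + 6*v; d F_2 = (2) du + (1) dv
Combining and collecting du, dv coefficients:
  coeff of du: 24*u + 12*v - 3
  coeff of dv: 12*u + 6*v
F^* omega = (24*u + 12*v - 3) du + (12*u + 6*v) dv.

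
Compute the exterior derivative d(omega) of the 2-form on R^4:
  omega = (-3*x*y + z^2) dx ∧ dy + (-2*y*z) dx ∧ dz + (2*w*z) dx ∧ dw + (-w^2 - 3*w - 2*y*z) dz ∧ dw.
d(omega) = (4*z) dx ∧ dy ∧ dz + (-2*w) dx ∧ dz ∧ dw + (-2*z) dy ∧ dz ∧ dw

For a 2-form omega = sum_{i<j} g_{ij} dx_i ∧ dx_j, the exterior derivative is
  d(omega) = sum_{i<j} d(g_{ij}) ∧ dx_i ∧ dx_j = sum_{i<j, k} (∂g_{ij}/∂x_k) dx_k ∧ dx_i ∧ dx_j.
Expand each term, using dx_k ∧ dx_i ∧ dx_j = sgn(permutation) dx_{(a)} ∧ dx_{(b)} ∧ dx_{(c)} with (a < b < c) sorted:
  d(-3*x*y + z^2) includes (∂/∂z)(-3*x*y + z^2) dz = (2*z) dz, which multiplied by dx ∧ dy gives (2*z) dx ∧ dy ∧ dz
  d(-2*y*z) includes (∂/∂y)(-2*y*z) dy = (-2*z) dy, which multiplied by dx ∧ dz gives (2*z) dx ∧ dy ∧ dz
  d(2*w*z) includes (∂/∂z)(2*w*z) dz = (2*w) dz, which multiplied by dx ∧ dw gives (-2*w) dx ∧ dz ∧ dw
  d(-w^2 - 3*w - 2*y*z) includes (∂/∂y)(-w^2 - 3*w - 2*y*z) dy = (-2*z) dy, which multiplied by dz ∧ dw gives (-2*z) dy ∧ dz ∧ dw
Collecting like 3-forms: d(omega) = (4*z) dx ∧ dy ∧ dz + (-2*w) dx ∧ dz ∧ dw + (-2*z) dy ∧ dz ∧ dw.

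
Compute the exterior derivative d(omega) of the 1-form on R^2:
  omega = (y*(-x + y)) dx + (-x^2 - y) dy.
d(omega) = (-x - 2*y) dx ∧ dy

For a 1-form omega = sum_i f_i dx_i, the exterior derivative is
  d(omega) = sum_{i < j} (∂f_j/∂x_i - ∂f_i/∂x_j) dx_i ∧ dx_j.
  coefficient of dx ∧ dy: ∂f_2/∂x - ∂f_1/∂y = ∂(-x^2 - y)/∂x - ∂(y*(-x + y))/∂y = -x - 2*y
Assembling: d(omega) = (-x - 2*y) dx ∧ dy.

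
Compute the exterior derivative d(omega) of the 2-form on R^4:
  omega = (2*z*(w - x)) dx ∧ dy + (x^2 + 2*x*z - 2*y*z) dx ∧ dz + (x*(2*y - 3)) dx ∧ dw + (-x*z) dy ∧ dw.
d(omega) = (2*w - 2*x + 2*z) dx ∧ dy ∧ dz + (-2*x + z) dx ∧ dy ∧ dw + (x) dy ∧ dz ∧ dw

For a 2-form omega = sum_{i<j} g_{ij} dx_i ∧ dx_j, the exterior derivative is
  d(omega) = sum_{i<j} d(g_{ij}) ∧ dx_i ∧ dx_j = sum_{i<j, k} (∂g_{ij}/∂x_k) dx_k ∧ dx_i ∧ dx_j.
Expand each term, using dx_k ∧ dx_i ∧ dx_j = sgn(permutation) dx_{(a)} ∧ dx_{(b)} ∧ dx_{(c)} with (a < b < c) sorted:
  d(2*z*(w - x)) includes (∂/∂z)(2*z*(w - x)) dz = (2*w - 2*x) dz, which multiplied by dx ∧ dy gives (2*w - 2*x) dx ∧ dy ∧ dz
  d(2*z*(w - x)) includes (∂/∂w)(2*z*(w - x)) dw = (2*z) dw, which multiplied by dx ∧ dy gives (2*z) dx ∧ dy ∧ dw
  d(x^2 + 2*x*z - 2*y*z) includes (∂/∂y)(x^2 + 2*x*z - 2*y*z) dy = (-2*z) dy, which multiplied by dx ∧ dz gives (2*z) dx ∧ dy ∧ dz
  d(x*(2*y - 3)) includes (∂/∂y)(x*(2*y - 3)) dy = (2*x) dy, which multiplied by dx ∧ dw gives (-2*x) dx ∧ dy ∧ dw
  d(-x*z) includes (∂/∂x)(-x*z) dx = (-z) dx, which multiplied by dy ∧ dw gives (-z) dx ∧ dy ∧ dw
  d(-x*z) includes (∂/∂z)(-x*z) dz = (-x) dz, which multiplied by dy ∧ dw gives (x) dy ∧ dz ∧ dw
Collecting like 3-forms: d(omega) = (2*w - 2*x + 2*z) dx ∧ dy ∧ dz + (-2*x + z) dx ∧ dy ∧ dw + (x) dy ∧ dz ∧ dw.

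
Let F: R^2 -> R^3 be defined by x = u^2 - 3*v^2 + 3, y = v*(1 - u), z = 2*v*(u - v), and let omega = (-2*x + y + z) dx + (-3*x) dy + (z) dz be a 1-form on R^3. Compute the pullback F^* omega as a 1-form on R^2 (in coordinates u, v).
F^* omega = (-4*u^3 + 5*u^2*v + 12*u*v^2 + 2*u*v - 12*u - 13*v^3 + 9*v) du + (3*u^3 + 16*u^2*v - 3*u^2 - 27*u*v^2 + 9*u - 16*v^3 + 3*v^2 + 36*v - 9) dv

Using F^*(f dg) = (f ∘ F) d(g ∘ F), substitute each coordinate x_i by F_i(u, v) in f_i, and replace dx_i by d F_i = (∂F_i/∂u) du + (∂F_i/∂v) dv.
  For the x component: f_1(F) = -2*u^2 + u*v + 4*v^2 + v - 6; d F_1 = (2*u) du + (-6*v) dv
  For the y component: f_2(F) = -3*u^2 + 9*v^2 - 9; d F_2 = (-v) du + (1 - u) dv
  For the z component: f_3(F) = 2*v*(u - v); d F_3 = (2*v) du + (2*u - 4*v) dv
Combining and collecting du, dv coefficients:
  coeff of du: -4*u^3 + 5*u^2*v + 12*u*v^2 + 2*u*v - 12*u - 13*v^3 + 9*v
  coeff of dv: 3*u^3 + 16*u^2*v - 3*u^2 - 27*u*v^2 + 9*u - 16*v^3 + 3*v^2 + 36*v - 9
F^* omega = (-4*u^3 + 5*u^2*v + 12*u*v^2 + 2*u*v - 12*u - 13*v^3 + 9*v) du + (3*u^3 + 16*u^2*v - 3*u^2 - 27*u*v^2 + 9*u - 16*v^3 + 3*v^2 + 36*v - 9) dv.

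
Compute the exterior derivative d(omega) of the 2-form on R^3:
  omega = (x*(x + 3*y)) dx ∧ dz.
d(omega) = (-3*x) dx ∧ dy ∧ dz

For a 2-form omega = sum_{i<j} g_{ij} dx_i ∧ dx_j, the exterior derivative is
  d(omega) = sum_{i<j} d(g_{ij}) ∧ dx_i ∧ dx_j = sum_{i<j, k} (∂g_{ij}/∂x_k) dx_k ∧ dx_i ∧ dx_j.
Expand each term, using dx_k ∧ dx_i ∧ dx_j = sgn(permutation) dx_{(a)} ∧ dx_{(b)} ∧ dx_{(c)} with (a < b < c) sorted:
  d(x*(x + 3*y)) includes (∂/∂y)(x*(x + 3*y)) dy = (3*x) dy, which multiplied by dx ∧ dz gives (-3*x) dx ∧ dy ∧ dz
Collecting like 3-forms: d(omega) = (-3*x) dx ∧ dy ∧ dz.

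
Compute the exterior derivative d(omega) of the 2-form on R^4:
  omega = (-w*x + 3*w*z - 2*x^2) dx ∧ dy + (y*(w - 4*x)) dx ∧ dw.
d(omega) = (3*w) dx ∧ dy ∧ dz + (-w + 3*x + 3*z) dx ∧ dy ∧ dw

For a 2-form omega = sum_{i<j} g_{ij} dx_i ∧ dx_j, the exterior derivative is
  d(omega) = sum_{i<j} d(g_{ij}) ∧ dx_i ∧ dx_j = sum_{i<j, k} (∂g_{ij}/∂x_k) dx_k ∧ dx_i ∧ dx_j.
Expand each term, using dx_k ∧ dx_i ∧ dx_j = sgn(permutation) dx_{(a)} ∧ dx_{(b)} ∧ dx_{(c)} with (a < b < c) sorted:
  d(-w*x + 3*w*z - 2*x^2) includes (∂/∂z)(-w*x + 3*w*z - 2*x^2) dz = (3*w) dz, which multiplied by dx ∧ dy gives (3*w) dx ∧ dy ∧ dz
  d(-w*x + 3*w*z - 2*x^2) includes (∂/∂w)(-w*x + 3*w*z - 2*x^2) dw = (-x + 3*z) dw, which multiplied by dx ∧ dy gives (-x + 3*z) dx ∧ dy ∧ dw
  d(y*(w - 4*x)) includes (∂/∂y)(y*(w - 4*x)) dy = (w - 4*x) dy, which multiplied by dx ∧ dw gives (-w + 4*x) dx ∧ dy ∧ dw
Collecting like 3-forms: d(omega) = (3*w) dx ∧ dy ∧ dz + (-w + 3*x + 3*z) dx ∧ dy ∧ dw.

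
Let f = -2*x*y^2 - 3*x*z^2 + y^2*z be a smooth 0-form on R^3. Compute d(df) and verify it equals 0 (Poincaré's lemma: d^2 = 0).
d(df) = 0

Step 1: df = sum_i (∂f/∂x_i) dx_i = (-2*y^2 - 3*z^2) dx + (2*y*(-2*x + z)) dy + (-6*x*z + y^2) dz.
Step 2: Apply d again. Using the 1-form formula, the coefficient of dx ∧ dy in d(df) is ∂^2 f/∂x ∂y - ∂^2 f/∂y ∂x = (-4*y) - (-4*y) = 0 (equality of mixed partials for smooth f).
Similarly for dx ∧ dz and dy ∧ dz — all coefficients vanish. So d(df) = 0.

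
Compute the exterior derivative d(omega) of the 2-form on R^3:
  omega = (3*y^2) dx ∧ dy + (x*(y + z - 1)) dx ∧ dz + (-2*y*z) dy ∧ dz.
d(omega) = (-x) dx ∧ dy ∧ dz

For a 2-form omega = sum_{i<j} g_{ij} dx_i ∧ dx_j, the exterior derivative is
  d(omega) = sum_{i<j} d(g_{ij}) ∧ dx_i ∧ dx_j = sum_{i<j, k} (∂g_{ij}/∂x_k) dx_k ∧ dx_i ∧ dx_j.
Expand each term, using dx_k ∧ dx_i ∧ dx_j = sgn(permutation) dx_{(a)} ∧ dx_{(b)} ∧ dx_{(c)} with (a < b < c) sorted:
  d(x*(y + z - 1)) includes (∂/∂y)(x*(y + z - 1)) dy = (x) dy, which multiplied by dx ∧ dz gives (-x) dx ∧ dy ∧ dz
Collecting like 3-forms: d(omega) = (-x) dx ∧ dy ∧ dz.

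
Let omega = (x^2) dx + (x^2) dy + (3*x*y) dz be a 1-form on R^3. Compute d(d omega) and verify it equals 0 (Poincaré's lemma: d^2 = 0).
d(d omega) = 0

Step 1: d omega = sum_{i<j} (∂f_j/∂x_i - ∂f_i/∂x_j) dx_i ∧ dx_j:
  coeff of dx ∧ dy: 2*x
  coeff of dx ∧ dz: 3*y
  coeff of dy ∧ dz: 3*x
Step 2: Apply d again to each 2-form coefficient. The only possible 3-form in R^3 is dx ∧ dy ∧ dz, with coefficient
  ∂(coeff of dy∧dz)/∂x - ∂(coeff of dx∧dz)/∂y + ∂(coeff of dx∧dy)/∂z
  = ∂/∂x (3*x) - ∂/∂y (3*y) + ∂/∂z (2*x).
Each of these terms simplifies to sums of mixed partials that cancel in pairs. The result is 0 (by equality of mixed partials for smooth functions — Schwarz / Clairaut).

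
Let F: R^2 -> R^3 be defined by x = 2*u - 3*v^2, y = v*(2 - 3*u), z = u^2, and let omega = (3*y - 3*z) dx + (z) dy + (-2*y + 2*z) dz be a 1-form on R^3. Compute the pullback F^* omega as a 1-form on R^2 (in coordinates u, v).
F^* omega = (4*u^3 + 9*u^2*v - 6*u^2 - 26*u*v + 12*v) du + (-3*u^3 + 18*u^2*v + 2*u^2 + 54*u*v^2 - 36*v^2) dv

Using F^*(f dg) = (f ∘ F) d(g ∘ F), substitute each coordinate x_i by F_i(u, v) in f_i, and replace dx_i by d F_i = (∂F_i/∂u) du + (∂F_i/∂v) dv.
  For the x component: f_1(F) = -3*u^2 - 9*u*v + 6*v; d F_1 = (2) du + (-6*v) dv
  For the y component: f_2(F) = u^2; d F_2 = (-3*v) du + (2 - 3*u) dv
  For the z component: f_3(F) = 2*u^2 + 6*u*v - 4*v; d F_3 = (2*u) du + (0) dv
Combining and collecting du, dv coefficients:
  coeff of du: 4*u^3 + 9*u^2*v - 6*u^2 - 26*u*v + 12*v
  coeff of dv: -3*u^3 + 18*u^2*v + 2*u^2 + 54*u*v^2 - 36*v^2
F^* omega = (4*u^3 + 9*u^2*v - 6*u^2 - 26*u*v + 12*v) du + (-3*u^3 + 18*u^2*v + 2*u^2 + 54*u*v^2 - 36*v^2) dv.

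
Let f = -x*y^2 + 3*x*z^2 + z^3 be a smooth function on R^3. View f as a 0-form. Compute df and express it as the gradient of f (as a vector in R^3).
df = (-y^2 + 3*z^2) dx + (-2*x*y) dy + (3*z*(2*x + z)) dz; grad f = (-y^2 + 3*z^2, -2*x*y, 3*z*(2*x + z))

For a 0-form f, d f = (∂f/∂x) dx + (∂f/∂y) dy + (∂f/∂z) dz. The components of the vector representation are exactly the entries of grad f in Cartesian coordinates:
  ∂f/∂x = -y^2 + 3*z^2
  ∂f/∂y = -2*x*y
  ∂f/∂z = 3*z*(2*x + z).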